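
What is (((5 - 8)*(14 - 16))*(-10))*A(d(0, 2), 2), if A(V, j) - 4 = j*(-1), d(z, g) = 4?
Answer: -120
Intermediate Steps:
A(V, j) = 4 - j (A(V, j) = 4 + j*(-1) = 4 - j)
(((5 - 8)*(14 - 16))*(-10))*A(d(0, 2), 2) = (((5 - 8)*(14 - 16))*(-10))*(4 - 1*2) = (-3*(-2)*(-10))*(4 - 2) = (6*(-10))*2 = -60*2 = -120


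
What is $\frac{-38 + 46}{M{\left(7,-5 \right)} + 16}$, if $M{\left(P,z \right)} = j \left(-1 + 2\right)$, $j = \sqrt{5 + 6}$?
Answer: $\frac{128}{245} - \frac{8 \sqrt{11}}{245} \approx 0.41415$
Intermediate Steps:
$j = \sqrt{11} \approx 3.3166$
$M{\left(P,z \right)} = \sqrt{11}$ ($M{\left(P,z \right)} = \sqrt{11} \left(-1 + 2\right) = \sqrt{11} \cdot 1 = \sqrt{11}$)
$\frac{-38 + 46}{M{\left(7,-5 \right)} + 16} = \frac{-38 + 46}{\sqrt{11} + 16} = \frac{8}{16 + \sqrt{11}}$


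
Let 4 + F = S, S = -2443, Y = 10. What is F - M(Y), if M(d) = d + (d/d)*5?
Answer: -2462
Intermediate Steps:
F = -2447 (F = -4 - 2443 = -2447)
M(d) = 5 + d (M(d) = d + 1*5 = d + 5 = 5 + d)
F - M(Y) = -2447 - (5 + 10) = -2447 - 1*15 = -2447 - 15 = -2462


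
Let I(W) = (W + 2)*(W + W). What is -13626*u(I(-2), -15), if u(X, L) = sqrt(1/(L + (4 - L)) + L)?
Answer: -6813*I*sqrt(59) ≈ -52332.0*I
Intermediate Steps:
I(W) = 2*W*(2 + W) (I(W) = (2 + W)*(2*W) = 2*W*(2 + W))
u(X, L) = sqrt(1/4 + L)
-13626*u(I(-2), -15) = -6813*sqrt(1 + 4*(-15)) = -6813*sqrt(1 - 60) = -6813*sqrt(-59) = -6813*I*sqrt(59)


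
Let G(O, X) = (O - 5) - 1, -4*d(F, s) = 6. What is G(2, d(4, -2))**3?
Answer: -64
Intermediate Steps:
d(F, s) = -3/2 (d(F, s) = -1/4*6 = -3/2)
G(O, X) = -6 + O (G(O, X) = (-5 + O) - 1 = -6 + O)
G(2, d(4, -2))**3 = (-6 + 2)**3 = (-4)**3 = -64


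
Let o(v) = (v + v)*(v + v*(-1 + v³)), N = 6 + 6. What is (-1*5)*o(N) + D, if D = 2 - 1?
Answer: -2488319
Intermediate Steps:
N = 12
D = 1
o(v) = 2*v*(v + v*(-1 + v³)) (o(v) = (2*v)*(v + v*(-1 + v³)) = 2*v*(v + v*(-1 + v³)))
(-1*5)*o(N) + D = (-1*5)*(2*12⁵) + 1 = -10*248832 + 1 = -5*497664 + 1 = -2488320 + 1 = -2488319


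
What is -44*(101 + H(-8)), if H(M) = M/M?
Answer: -4488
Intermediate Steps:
H(M) = 1
-44*(101 + H(-8)) = -44*(101 + 1) = -44*102 = -4488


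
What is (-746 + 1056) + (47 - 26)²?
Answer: 751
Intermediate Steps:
(-746 + 1056) + (47 - 26)² = 310 + 21² = 310 + 441 = 751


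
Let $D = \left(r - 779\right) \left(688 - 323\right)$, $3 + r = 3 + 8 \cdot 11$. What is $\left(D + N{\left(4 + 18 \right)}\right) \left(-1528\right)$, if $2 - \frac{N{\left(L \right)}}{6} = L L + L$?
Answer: $390005192$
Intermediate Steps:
$r = 88$ ($r = -3 + \left(3 + 8 \cdot 11\right) = -3 + \left(3 + 88\right) = -3 + 91 = 88$)
$N{\left(L \right)} = 12 - 6 L - 6 L^{2}$ ($N{\left(L \right)} = 12 - 6 \left(L L + L\right) = 12 - 6 \left(L^{2} + L\right) = 12 - 6 \left(L + L^{2}\right) = 12 - \left(6 L + 6 L^{2}\right) = 12 - 6 L - 6 L^{2}$)
$D = -252215$ ($D = \left(88 - 779\right) \left(688 - 323\right) = \left(-691\right) 365 = -252215$)
$\left(D + N{\left(4 + 18 \right)}\right) \left(-1528\right) = \left(-252215 - \left(-12 + 6 \left(4 + 18\right)^{2} + 6 \left(4 + 18\right)\right)\right) \left(-1528\right) = \left(-252215 - \left(120 + 2904\right)\right) \left(-1528\right) = \left(-252215 - 3024\right) \left(-1528\right) = \left(-255239\right) \left(-1528\right) = 390005192$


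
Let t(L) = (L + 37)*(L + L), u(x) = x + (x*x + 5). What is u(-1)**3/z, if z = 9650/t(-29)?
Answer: -1160/193 ≈ -6.0104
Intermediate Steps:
u(x) = 5 + x + x**2 (u(x) = x + (x**2 + 5) = x + (5 + x**2) = 5 + x + x**2)
t(L) = 2*L*(37 + L) (t(L) = (37 + L)*(2*L) = 2*L*(37 + L))
z = -4825/232 (z = 9650/((2*(-29)*(37 - 29))) = 9650/((2*(-29)*8)) = 9650/(-464) = 9650*(-1/464) = -4825/232 ≈ -20.797)
u(-1)**3/z = (5 - 1 + (-1)**2)**3/(-4825/232) = (5 - 1 + 1)**3*(-232/4825) = 5**3*(-232/4825) = 125*(-232/4825) = -1160/193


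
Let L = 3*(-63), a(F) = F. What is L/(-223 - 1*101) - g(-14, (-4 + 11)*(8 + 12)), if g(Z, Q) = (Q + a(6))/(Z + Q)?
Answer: -145/252 ≈ -0.57540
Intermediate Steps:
L = -189
g(Z, Q) = (6 + Q)/(Q + Z) (g(Z, Q) = (Q + 6)/(Z + Q) = (6 + Q)/(Q + Z))
L/(-223 - 1*101) - g(-14, (-4 + 11)*(8 + 12)) = -189/(-223 - 1*101) - (6 + (-4 + 11)*(8 + 12))/((-4 + 11)*(8 + 12) - 14) = -189/(-223 - 101) - (6 + 7*20)/(7*20 - 14) = -189/(-324) - (6 + 140)/(140 - 14) = -189*(-1/324) - 146/126 = 7/12 - 146/126 = 7/12 - 1*73/63 = 7/12 - 73/63 = -145/252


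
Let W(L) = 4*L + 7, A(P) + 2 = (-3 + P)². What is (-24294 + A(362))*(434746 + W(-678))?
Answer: 45185007985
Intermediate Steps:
A(P) = -2 + (-3 + P)²
W(L) = 7 + 4*L
(-24294 + A(362))*(434746 + W(-678)) = (-24294 + (-2 + (-3 + 362)²))*(434746 + (7 + 4*(-678))) = (-24294 + (-2 + 359²))*(434746 + (7 - 2712)) = (-24294 + (-2 + 128881))*(434746 - 2705) = (-24294 + 128879)*432041 = 104585*432041 = 45185007985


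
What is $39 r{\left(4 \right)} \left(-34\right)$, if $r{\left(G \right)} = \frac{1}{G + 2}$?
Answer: $-221$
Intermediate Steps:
$r{\left(G \right)} = \frac{1}{2 + G}$
$39 r{\left(4 \right)} \left(-34\right) = \frac{39}{2 + 4} \left(-34\right) = \frac{39}{6} \left(-34\right) = 39 \cdot \frac{1}{6} \left(-34\right) = \frac{13}{2} \left(-34\right) = -221$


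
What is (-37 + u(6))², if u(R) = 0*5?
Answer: 1369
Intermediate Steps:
u(R) = 0
(-37 + u(6))² = (-37 + 0)² = (-37)² = 1369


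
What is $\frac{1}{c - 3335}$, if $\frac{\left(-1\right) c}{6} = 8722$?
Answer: $- \frac{1}{55667} \approx -1.7964 \cdot 10^{-5}$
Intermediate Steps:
$c = -52332$ ($c = \left(-6\right) 8722 = -52332$)
$\frac{1}{c - 3335} = \frac{1}{-52332 - 3335} = \frac{1}{-55667} = - \frac{1}{55667}$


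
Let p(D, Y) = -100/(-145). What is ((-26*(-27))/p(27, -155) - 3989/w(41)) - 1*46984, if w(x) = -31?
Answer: -14209601/310 ≈ -45837.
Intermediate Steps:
p(D, Y) = 20/29 (p(D, Y) = -100*(-1/145) = 20/29)
((-26*(-27))/p(27, -155) - 3989/w(41)) - 1*46984 = ((-26*(-27))/(20/29) - 3989/(-31)) - 1*46984 = (702*(29/20) - 3989*(-1/31)) - 46984 = (10179/10 + 3989/31) - 46984 = 355439/310 - 46984 = -14209601/310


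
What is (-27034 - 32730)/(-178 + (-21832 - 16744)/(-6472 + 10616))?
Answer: 15478876/48513 ≈ 319.07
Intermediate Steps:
(-27034 - 32730)/(-178 + (-21832 - 16744)/(-6472 + 10616)) = -59764/(-178 - 38576/4144) = -59764/(-178 - 38576*1/4144) = -59764/(-178 - 2411/259) = -59764/(-48513/259) = -59764*(-259/48513) = 15478876/48513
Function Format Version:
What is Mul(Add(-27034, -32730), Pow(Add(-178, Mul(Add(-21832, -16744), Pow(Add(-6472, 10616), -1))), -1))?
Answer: Rational(15478876, 48513) ≈ 319.07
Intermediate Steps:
Mul(Add(-27034, -32730), Pow(Add(-178, Mul(Add(-21832, -16744), Pow(Add(-6472, 10616), -1))), -1)) = Mul(-59764, Pow(Add(-178, Mul(-38576, Pow(4144, -1))), -1)) = Mul(-59764, Pow(Add(-178, Mul(-38576, Rational(1, 4144))), -1)) = Mul(-59764, Pow(Add(-178, Rational(-2411, 259)), -1)) = Mul(-59764, Pow(Rational(-48513, 259), -1)) = Mul(-59764, Rational(-259, 48513)) = Rational(15478876, 48513)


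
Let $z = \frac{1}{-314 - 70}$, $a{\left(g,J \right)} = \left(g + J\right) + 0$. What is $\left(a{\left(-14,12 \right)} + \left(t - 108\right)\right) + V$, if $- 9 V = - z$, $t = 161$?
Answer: $\frac{176255}{3456} \approx 51.0$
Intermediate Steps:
$a{\left(g,J \right)} = J + g$ ($a{\left(g,J \right)} = \left(J + g\right) + 0 = J + g$)
$z = - \frac{1}{384}$ ($z = \frac{1}{-384} = - \frac{1}{384} \approx -0.0026042$)
$V = - \frac{1}{3456}$ ($V = - \frac{\left(-1\right) \left(- \frac{1}{384}\right)}{9} = \left(- \frac{1}{9}\right) \frac{1}{384} = - \frac{1}{3456} \approx -0.00028935$)
$\left(a{\left(-14,12 \right)} + \left(t - 108\right)\right) + V = \left(\left(12 - 14\right) + \left(161 - 108\right)\right) - \frac{1}{3456} = \left(-2 + 53\right) - \frac{1}{3456} = 51 - \frac{1}{3456} = \frac{176255}{3456}$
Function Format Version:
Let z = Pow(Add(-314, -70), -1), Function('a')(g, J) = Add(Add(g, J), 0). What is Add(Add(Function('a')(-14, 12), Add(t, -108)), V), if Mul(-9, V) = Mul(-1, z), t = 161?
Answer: Rational(176255, 3456) ≈ 51.000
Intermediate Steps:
Function('a')(g, J) = Add(J, g) (Function('a')(g, J) = Add(Add(J, g), 0) = Add(J, g))
z = Rational(-1, 384) (z = Pow(-384, -1) = Rational(-1, 384) ≈ -0.0026042)
V = Rational(-1, 3456) (V = Mul(Rational(-1, 9), Mul(-1, Rational(-1, 384))) = Mul(Rational(-1, 9), Rational(1, 384)) = Rational(-1, 3456) ≈ -0.00028935)
Add(Add(Function('a')(-14, 12), Add(t, -108)), V) = Add(Add(Add(12, -14), Add(161, -108)), Rational(-1, 3456)) = Add(Add(-2, 53), Rational(-1, 3456)) = Add(51, Rational(-1, 3456)) = Rational(176255, 3456)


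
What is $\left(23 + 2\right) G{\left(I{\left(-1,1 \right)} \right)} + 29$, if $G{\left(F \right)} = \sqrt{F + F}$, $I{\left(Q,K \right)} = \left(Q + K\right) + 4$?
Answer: $29 + 50 \sqrt{2} \approx 99.711$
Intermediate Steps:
$I{\left(Q,K \right)} = 4 + K + Q$ ($I{\left(Q,K \right)} = \left(K + Q\right) + 4 = 4 + K + Q$)
$G{\left(F \right)} = \sqrt{2} \sqrt{F}$ ($G{\left(F \right)} = \sqrt{2 F} = \sqrt{2} \sqrt{F}$)
$\left(23 + 2\right) G{\left(I{\left(-1,1 \right)} \right)} + 29 = \left(23 + 2\right) \sqrt{2} \sqrt{4 + 1 - 1} + 29 = 25 \sqrt{2} \sqrt{4} + 29 = 25 \sqrt{2} \cdot 2 + 29 = 25 \cdot 2 \sqrt{2} + 29 = 50 \sqrt{2} + 29 = 29 + 50 \sqrt{2}$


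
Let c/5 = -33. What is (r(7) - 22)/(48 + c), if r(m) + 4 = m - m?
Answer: 2/9 ≈ 0.22222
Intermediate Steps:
c = -165 (c = 5*(-33) = -165)
r(m) = -4 (r(m) = -4 + (m - m) = -4 + 0 = -4)
(r(7) - 22)/(48 + c) = (-4 - 22)/(48 - 165) = -26/(-117) = -1/117*(-26) = 2/9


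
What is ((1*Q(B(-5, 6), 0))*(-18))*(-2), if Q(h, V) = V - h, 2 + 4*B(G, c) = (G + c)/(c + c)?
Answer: 69/4 ≈ 17.250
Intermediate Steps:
B(G, c) = -½ + (G + c)/(8*c) (B(G, c) = -½ + ((G + c)/(c + c))/4 = -½ + ((G + c)/((2*c)))/4 = -½ + ((G + c)*(1/(2*c)))/4 = -½ + ((G + c)/(2*c))/4 = -½ + (G + c)/(8*c))
((1*Q(B(-5, 6), 0))*(-18))*(-2) = ((1*(0 - (-5 - 3*6)/(8*6)))*(-18))*(-2) = ((1*(0 - (-5 - 18)/(8*6)))*(-18))*(-2) = ((1*(0 - (-23)/(8*6)))*(-18))*(-2) = ((1*(0 - 1*(-23/48)))*(-18))*(-2) = ((1*(0 + 23/48))*(-18))*(-2) = ((1*(23/48))*(-18))*(-2) = ((23/48)*(-18))*(-2) = -69/8*(-2) = 69/4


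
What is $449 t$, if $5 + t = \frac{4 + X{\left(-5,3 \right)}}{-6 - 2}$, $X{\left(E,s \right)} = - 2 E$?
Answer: $- \frac{12123}{4} \approx -3030.8$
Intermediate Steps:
$t = - \frac{27}{4}$ ($t = -5 + \frac{4 - -10}{-6 - 2} = -5 + \frac{4 + 10}{-8} = -5 + 14 \left(- \frac{1}{8}\right) = -5 - \frac{7}{4} = - \frac{27}{4} \approx -6.75$)
$449 t = 449 \left(- \frac{27}{4}\right) = - \frac{12123}{4}$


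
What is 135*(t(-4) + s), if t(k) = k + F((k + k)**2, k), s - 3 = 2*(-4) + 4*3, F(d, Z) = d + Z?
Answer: 8505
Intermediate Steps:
F(d, Z) = Z + d
s = 7 (s = 3 + (2*(-4) + 4*3) = 3 + (-8 + 12) = 3 + 4 = 7)
t(k) = 2*k + 4*k**2 (t(k) = k + (k + (k + k)**2) = k + (k + (2*k)**2) = k + (k + 4*k**2) = 2*k + 4*k**2)
135*(t(-4) + s) = 135*(2*(-4)*(1 + 2*(-4)) + 7) = 135*(2*(-4)*(1 - 8) + 7) = 135*(2*(-4)*(-7) + 7) = 135*(56 + 7) = 135*63 = 8505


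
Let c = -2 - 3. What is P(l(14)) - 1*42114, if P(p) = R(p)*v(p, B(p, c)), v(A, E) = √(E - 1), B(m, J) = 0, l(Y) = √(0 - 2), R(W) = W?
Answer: -42114 - √2 ≈ -42115.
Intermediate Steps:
l(Y) = I*√2 (l(Y) = √(-2) = I*√2)
c = -5
v(A, E) = √(-1 + E)
P(p) = I*p (P(p) = p*√(-1 + 0) = p*√(-1) = p*I = I*p)
P(l(14)) - 1*42114 = I*(I*√2) - 1*42114 = -√2 - 42114 = -42114 - √2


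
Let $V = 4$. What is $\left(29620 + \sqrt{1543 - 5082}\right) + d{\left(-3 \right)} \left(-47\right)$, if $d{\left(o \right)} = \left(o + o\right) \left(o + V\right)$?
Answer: $29902 + i \sqrt{3539} \approx 29902.0 + 59.49 i$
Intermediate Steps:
$d{\left(o \right)} = 2 o \left(4 + o\right)$ ($d{\left(o \right)} = \left(o + o\right) \left(o + 4\right) = 2 o \left(4 + o\right)$)
$\left(29620 + \sqrt{1543 - 5082}\right) + d{\left(-3 \right)} \left(-47\right) = \left(29620 + \sqrt{1543 - 5082}\right) + 2 \left(-3\right) \left(4 - 3\right) \left(-47\right) = \left(29620 + \sqrt{-3539}\right) + 2 \left(-3\right) 1 \left(-47\right) = \left(29620 + i \sqrt{3539}\right) - -282 = \left(29620 + i \sqrt{3539}\right) + 282 = 29902 + i \sqrt{3539}$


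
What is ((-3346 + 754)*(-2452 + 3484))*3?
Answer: -8024832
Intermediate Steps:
((-3346 + 754)*(-2452 + 3484))*3 = -2592*1032*3 = -2674944*3 = -8024832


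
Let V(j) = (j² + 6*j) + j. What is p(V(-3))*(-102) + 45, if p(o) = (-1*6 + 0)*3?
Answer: 1881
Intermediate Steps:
V(j) = j² + 7*j
p(o) = -18 (p(o) = (-6 + 0)*3 = -6*3 = -18)
p(V(-3))*(-102) + 45 = -18*(-102) + 45 = 1836 + 45 = 1881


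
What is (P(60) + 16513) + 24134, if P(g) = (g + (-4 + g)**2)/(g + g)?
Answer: 1220209/30 ≈ 40674.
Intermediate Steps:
P(g) = (g + (-4 + g)**2)/(2*g) (P(g) = (g + (-4 + g)**2)/((2*g)) = (g + (-4 + g)**2)*(1/(2*g)) = (g + (-4 + g)**2)/(2*g))
(P(60) + 16513) + 24134 = ((1/2)*(60 + (-4 + 60)**2)/60 + 16513) + 24134 = ((1/2)*(1/60)*(60 + 56**2) + 16513) + 24134 = ((1/2)*(1/60)*(60 + 3136) + 16513) + 24134 = ((1/2)*(1/60)*3196 + 16513) + 24134 = (799/30 + 16513) + 24134 = 496189/30 + 24134 = 1220209/30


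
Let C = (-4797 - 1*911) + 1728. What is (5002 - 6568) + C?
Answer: -5546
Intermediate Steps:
C = -3980 (C = (-4797 - 911) + 1728 = -5708 + 1728 = -3980)
(5002 - 6568) + C = (5002 - 6568) - 3980 = -1566 - 3980 = -5546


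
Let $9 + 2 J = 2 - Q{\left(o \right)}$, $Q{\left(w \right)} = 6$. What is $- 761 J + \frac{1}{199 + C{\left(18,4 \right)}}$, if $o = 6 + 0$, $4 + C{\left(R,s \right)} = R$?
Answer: $\frac{2107211}{426} \approx 4946.5$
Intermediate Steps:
$C{\left(R,s \right)} = -4 + R$
$o = 6$
$J = - \frac{13}{2}$ ($J = - \frac{9}{2} + \frac{2 - 6}{2} = - \frac{9}{2} + \frac{1}{2} \left(-4\right) = - \frac{9}{2} - 2 = - \frac{13}{2} \approx -6.5$)
$- 761 J + \frac{1}{199 + C{\left(18,4 \right)}} = \left(-761\right) \left(- \frac{13}{2}\right) + \frac{1}{199 + \left(-4 + 18\right)} = \frac{9893}{2} + \frac{1}{199 + 14} = \frac{9893}{2} + \frac{1}{213} = \frac{2107211}{426}$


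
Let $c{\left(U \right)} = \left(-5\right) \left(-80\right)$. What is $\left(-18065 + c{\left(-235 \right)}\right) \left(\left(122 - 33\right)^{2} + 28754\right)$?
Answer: $-647863875$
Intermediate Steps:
$c{\left(U \right)} = 400$
$\left(-18065 + c{\left(-235 \right)}\right) \left(\left(122 - 33\right)^{2} + 28754\right) = \left(-18065 + 400\right) \left(\left(122 - 33\right)^{2} + 28754\right) = - 17665 \left(89^{2} + 28754\right) = - 17665 \left(7921 + 28754\right) = \left(-17665\right) 36675 = -647863875$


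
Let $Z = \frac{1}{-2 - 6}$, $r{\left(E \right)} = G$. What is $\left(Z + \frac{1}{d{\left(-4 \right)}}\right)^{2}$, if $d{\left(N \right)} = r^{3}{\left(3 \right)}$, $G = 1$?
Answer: $\frac{49}{64} \approx 0.76563$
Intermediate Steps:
$r{\left(E \right)} = 1$
$d{\left(N \right)} = 1$ ($d{\left(N \right)} = 1^{3} = 1$)
$Z = - \frac{1}{8}$ ($Z = \frac{1}{-2 - 6} = \frac{1}{-8} = - \frac{1}{8} \approx -0.125$)
$\left(Z + \frac{1}{d{\left(-4 \right)}}\right)^{2} = \left(- \frac{1}{8} + 1^{-1}\right)^{2} = \left(- \frac{1}{8} + 1\right)^{2} = \left(\frac{7}{8}\right)^{2} = \frac{49}{64}$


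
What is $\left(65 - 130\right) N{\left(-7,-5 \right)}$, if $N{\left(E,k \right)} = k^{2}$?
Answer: $-1625$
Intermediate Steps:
$\left(65 - 130\right) N{\left(-7,-5 \right)} = \left(65 - 130\right) \left(-5\right)^{2} = \left(-65\right) 25 = -1625$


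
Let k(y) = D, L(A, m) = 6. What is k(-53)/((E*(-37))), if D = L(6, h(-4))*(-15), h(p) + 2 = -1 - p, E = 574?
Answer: 45/10619 ≈ 0.0042377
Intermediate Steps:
h(p) = -3 - p (h(p) = -2 + (-1 - p) = -3 - p)
D = -90 (D = 6*(-15) = -90)
k(y) = -90
k(-53)/((E*(-37))) = -90/(574*(-37)) = -90/(-21238) = -90*(-1/21238) = 45/10619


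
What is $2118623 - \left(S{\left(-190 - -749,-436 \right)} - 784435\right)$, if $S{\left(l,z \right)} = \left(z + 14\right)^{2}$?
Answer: $2724974$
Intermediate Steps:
$S{\left(l,z \right)} = \left(14 + z\right)^{2}$
$2118623 - \left(S{\left(-190 - -749,-436 \right)} - 784435\right) = 2118623 - \left(\left(14 - 436\right)^{2} - 784435\right) = 2118623 - \left(\left(-422\right)^{2} - 784435\right) = 2118623 - \left(178084 - 784435\right) = 2118623 - -606351 = 2118623 + 606351 = 2724974$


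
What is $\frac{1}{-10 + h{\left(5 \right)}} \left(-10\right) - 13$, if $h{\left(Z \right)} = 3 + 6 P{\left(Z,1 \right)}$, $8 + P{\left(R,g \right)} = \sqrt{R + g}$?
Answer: $- \frac{35967}{2809} + \frac{60 \sqrt{6}}{2809} \approx -12.752$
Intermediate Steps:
$P{\left(R,g \right)} = -8 + \sqrt{R + g}$
$h{\left(Z \right)} = -45 + 6 \sqrt{1 + Z}$ ($h{\left(Z \right)} = 3 + 6 \left(-8 + \sqrt{Z + 1}\right) = 3 + 6 \left(-8 + \sqrt{1 + Z}\right) = 3 + \left(-48 + 6 \sqrt{1 + Z}\right) = -45 + 6 \sqrt{1 + Z}$)
$\frac{1}{-10 + h{\left(5 \right)}} \left(-10\right) - 13 = \frac{1}{-10 - \left(45 - 6 \sqrt{1 + 5}\right)} \left(-10\right) - 13 = \frac{1}{-10 - \left(45 - 6 \sqrt{6}\right)} \left(-10\right) - 13 = \frac{1}{-55 + 6 \sqrt{6}} \left(-10\right) - 13 = - \frac{10}{-55 + 6 \sqrt{6}} - 13 = -13 - \frac{10}{-55 + 6 \sqrt{6}}$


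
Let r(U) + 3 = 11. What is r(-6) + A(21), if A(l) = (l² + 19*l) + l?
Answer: 869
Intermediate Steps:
A(l) = l² + 20*l
r(U) = 8 (r(U) = -3 + 11 = 8)
r(-6) + A(21) = 8 + 21*(20 + 21) = 8 + 21*41 = 8 + 861 = 869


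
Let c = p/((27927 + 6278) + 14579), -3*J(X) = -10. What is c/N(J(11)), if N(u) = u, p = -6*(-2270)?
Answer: 2043/24392 ≈ 0.083757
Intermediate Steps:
J(X) = 10/3 (J(X) = -⅓*(-10) = 10/3)
p = 13620
c = 3405/12196 (c = 13620/((27927 + 6278) + 14579) = 13620/(34205 + 14579) = 13620/48784 = 13620*(1/48784) = 3405/12196 ≈ 0.27919)
c/N(J(11)) = 3405/(12196*(10/3)) = (3405/12196)*(3/10) = 2043/24392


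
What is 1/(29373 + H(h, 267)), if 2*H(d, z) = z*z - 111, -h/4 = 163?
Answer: 1/64962 ≈ 1.5394e-5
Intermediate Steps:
h = -652 (h = -4*163 = -652)
H(d, z) = -111/2 + z²/2 (H(d, z) = (z*z - 111)/2 = (z² - 111)/2 = (-111 + z²)/2 = -111/2 + z²/2)
1/(29373 + H(h, 267)) = 1/(29373 + (-111/2 + (½)*267²)) = 1/(29373 + (-111/2 + (½)*71289)) = 1/(29373 + (-111/2 + 71289/2)) = 1/(29373 + 35589) = 1/64962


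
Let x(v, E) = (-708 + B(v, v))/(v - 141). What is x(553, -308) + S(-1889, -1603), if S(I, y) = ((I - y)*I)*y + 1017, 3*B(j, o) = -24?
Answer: -89200693114/103 ≈ -8.6603e+8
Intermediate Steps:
B(j, o) = -8 (B(j, o) = (⅓)*(-24) = -8)
S(I, y) = 1017 + I*y*(I - y) (S(I, y) = (I*(I - y))*y + 1017 = I*y*(I - y) + 1017 = 1017 + I*y*(I - y))
x(v, E) = -716/(-141 + v) (x(v, E) = (-708 - 8)/(v - 141) = -716/(-141 + v))
x(553, -308) + S(-1889, -1603) = -716/(-141 + 553) + (1017 - 1603*(-1889)² - 1*(-1889)*(-1603)²) = -716/412 + (1017 - 1603*3568321 - 1*(-1889)*2569609) = -716*1/412 + (1017 - 5720018563 + 4853991401) = -179/103 - 866026145 = -89200693114/103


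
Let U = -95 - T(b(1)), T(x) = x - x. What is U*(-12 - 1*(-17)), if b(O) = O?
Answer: -475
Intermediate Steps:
T(x) = 0
U = -95 (U = -95 - 1*0 = -95 + 0 = -95)
U*(-12 - 1*(-17)) = -95*(-12 - 1*(-17)) = -95*(-12 + 17) = -95*5 = -475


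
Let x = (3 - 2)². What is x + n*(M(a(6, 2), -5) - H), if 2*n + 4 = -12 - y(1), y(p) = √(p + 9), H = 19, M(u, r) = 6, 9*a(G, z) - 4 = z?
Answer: 105 + 13*√10/2 ≈ 125.55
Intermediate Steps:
a(G, z) = 4/9 + z/9
y(p) = √(9 + p)
x = 1 (x = 1² = 1)
n = -8 - √10/2 (n = -2 + (-12 - √(9 + 1))/2 = -2 + (-12 - √10)/2 = -2 + (-6 - √10/2) = -8 - √10/2 ≈ -9.5811)
x + n*(M(a(6, 2), -5) - H) = 1 + (-8 - √10/2)*(6 - 1*19) = 1 + (-8 - √10/2)*(6 - 19) = 1 + (-8 - √10/2)*(-13) = 1 + (104 + 13*√10/2) = 105 + 13*√10/2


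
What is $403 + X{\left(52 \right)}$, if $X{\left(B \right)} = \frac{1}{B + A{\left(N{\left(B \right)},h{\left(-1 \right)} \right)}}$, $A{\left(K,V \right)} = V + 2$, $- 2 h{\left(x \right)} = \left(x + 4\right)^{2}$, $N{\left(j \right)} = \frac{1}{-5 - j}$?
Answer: $\frac{39899}{99} \approx 403.02$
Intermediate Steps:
$h{\left(x \right)} = - \frac{\left(4 + x\right)^{2}}{2}$ ($h{\left(x \right)} = - \frac{\left(x + 4\right)^{2}}{2} = - \frac{\left(4 + x\right)^{2}}{2}$)
$A{\left(K,V \right)} = 2 + V$
$X{\left(B \right)} = \frac{1}{- \frac{5}{2} + B}$ ($X{\left(B \right)} = \frac{1}{B + \left(2 - \frac{\left(4 - 1\right)^{2}}{2}\right)} = \frac{1}{B + \left(2 - \frac{3^{2}}{2}\right)} = \frac{1}{B + \left(2 - \frac{9}{2}\right)} = \frac{1}{B - \frac{5}{2}} = \frac{1}{- \frac{5}{2} + B}$)
$403 + X{\left(52 \right)} = 403 + \frac{2}{-5 + 2 \cdot 52} = 403 + \frac{2}{-5 + 104} = 403 + \frac{2}{99} = \frac{39899}{99}$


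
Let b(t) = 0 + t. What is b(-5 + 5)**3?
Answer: 0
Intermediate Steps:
b(t) = t
b(-5 + 5)**3 = (-5 + 5)**3 = 0**3 = 0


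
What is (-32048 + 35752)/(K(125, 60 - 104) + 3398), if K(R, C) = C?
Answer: 1852/1677 ≈ 1.1044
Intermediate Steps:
(-32048 + 35752)/(K(125, 60 - 104) + 3398) = (-32048 + 35752)/((60 - 104) + 3398) = 3704/(-44 + 3398) = 3704/3354 = 3704*(1/3354) = 1852/1677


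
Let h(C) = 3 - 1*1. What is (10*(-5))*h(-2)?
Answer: -100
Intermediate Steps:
h(C) = 2 (h(C) = 3 - 1 = 2)
(10*(-5))*h(-2) = (10*(-5))*2 = -50*2 = -100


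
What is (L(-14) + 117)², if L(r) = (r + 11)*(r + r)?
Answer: 40401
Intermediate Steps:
L(r) = 2*r*(11 + r) (L(r) = (11 + r)*(2*r) = 2*r*(11 + r))
(L(-14) + 117)² = (2*(-14)*(11 - 14) + 117)² = (2*(-14)*(-3) + 117)² = (84 + 117)² = 201² = 40401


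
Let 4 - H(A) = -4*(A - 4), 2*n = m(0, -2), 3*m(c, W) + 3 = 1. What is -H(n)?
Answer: 40/3 ≈ 13.333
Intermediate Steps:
m(c, W) = -2/3 (m(c, W) = -1 + (1/3)*1 = -1 + 1/3 = -2/3)
n = -1/3 (n = (1/2)*(-2/3) = -1/3 ≈ -0.33333)
H(A) = -12 + 4*A (H(A) = 4 - (-4)*(A - 4) = 4 - (-4)*(-4 + A) = 4 - (16 - 4*A) = 4 + (-16 + 4*A) = -12 + 4*A)
-H(n) = -(-12 + 4*(-1/3)) = -(-12 - 4/3) = -1*(-40/3) = 40/3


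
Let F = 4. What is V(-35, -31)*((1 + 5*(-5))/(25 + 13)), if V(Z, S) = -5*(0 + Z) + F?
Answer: -2148/19 ≈ -113.05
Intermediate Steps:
V(Z, S) = 4 - 5*Z (V(Z, S) = -5*(0 + Z) + 4 = -5*Z + 4 = 4 - 5*Z)
V(-35, -31)*((1 + 5*(-5))/(25 + 13)) = (4 - 5*(-35))*((1 + 5*(-5))/(25 + 13)) = (4 + 175)*((1 - 25)/38) = 179*(-24*1/38) = 179*(-12/19) = -2148/19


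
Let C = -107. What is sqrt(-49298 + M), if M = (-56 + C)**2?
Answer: I*sqrt(22729) ≈ 150.76*I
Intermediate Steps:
M = 26569 (M = (-56 - 107)**2 = (-163)**2 = 26569)
sqrt(-49298 + M) = sqrt(-49298 + 26569) = sqrt(-22729) = I*sqrt(22729)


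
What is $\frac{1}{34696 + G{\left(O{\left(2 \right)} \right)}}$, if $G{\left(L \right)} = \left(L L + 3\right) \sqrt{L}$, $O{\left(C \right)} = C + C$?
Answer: $\frac{1}{34734} \approx 2.879 \cdot 10^{-5}$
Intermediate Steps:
$O{\left(C \right)} = 2 C$
$G{\left(L \right)} = \sqrt{L} \left(3 + L^{2}\right)$ ($G{\left(L \right)} = \left(L^{2} + 3\right) \sqrt{L} = \left(3 + L^{2}\right) \sqrt{L} = \sqrt{L} \left(3 + L^{2}\right)$)
$\frac{1}{34696 + G{\left(O{\left(2 \right)} \right)}} = \frac{1}{34696 + \sqrt{2 \cdot 2} \left(3 + \left(2 \cdot 2\right)^{2}\right)} = \frac{1}{34696 + \sqrt{4} \left(3 + 4^{2}\right)} = \frac{1}{34696 + 2 \left(3 + 16\right)} = \frac{1}{34696 + 2 \cdot 19} = \frac{1}{34696 + 38} = \frac{1}{34734}$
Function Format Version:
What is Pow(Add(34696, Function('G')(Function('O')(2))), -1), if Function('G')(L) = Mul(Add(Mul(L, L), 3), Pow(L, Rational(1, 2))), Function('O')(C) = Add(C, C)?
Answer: Rational(1, 34734) ≈ 2.8790e-5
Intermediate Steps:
Function('O')(C) = Mul(2, C)
Function('G')(L) = Mul(Pow(L, Rational(1, 2)), Add(3, Pow(L, 2))) (Function('G')(L) = Mul(Add(Pow(L, 2), 3), Pow(L, Rational(1, 2))) = Mul(Add(3, Pow(L, 2)), Pow(L, Rational(1, 2))) = Mul(Pow(L, Rational(1, 2)), Add(3, Pow(L, 2))))
Pow(Add(34696, Function('G')(Function('O')(2))), -1) = Pow(Add(34696, Mul(Pow(Mul(2, 2), Rational(1, 2)), Add(3, Pow(Mul(2, 2), 2)))), -1) = Pow(Add(34696, Mul(Pow(4, Rational(1, 2)), Add(3, Pow(4, 2)))), -1) = Pow(Add(34696, Mul(2, Add(3, 16))), -1) = Pow(Add(34696, Mul(2, 19)), -1) = Pow(Add(34696, 38), -1) = Pow(34734, -1) = Rational(1, 34734)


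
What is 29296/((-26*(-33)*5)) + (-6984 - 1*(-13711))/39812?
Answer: 597595591/85396740 ≈ 6.9979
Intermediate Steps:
29296/((-26*(-33)*5)) + (-6984 - 1*(-13711))/39812 = 29296/((858*5)) + (-6984 + 13711)*(1/39812) = 29296/4290 + 6727*(1/39812) = 29296*(1/4290) + 6727/39812 = 14648/2145 + 6727/39812 = 597595591/85396740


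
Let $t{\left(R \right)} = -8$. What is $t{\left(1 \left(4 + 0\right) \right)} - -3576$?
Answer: $3568$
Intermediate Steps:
$t{\left(1 \left(4 + 0\right) \right)} - -3576 = -8 - -3576 = -8 + 3576 = 3568$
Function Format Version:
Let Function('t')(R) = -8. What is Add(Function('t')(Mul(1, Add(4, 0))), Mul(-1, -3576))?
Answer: 3568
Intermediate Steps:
Add(Function('t')(Mul(1, Add(4, 0))), Mul(-1, -3576)) = Add(-8, Mul(-1, -3576)) = Add(-8, 3576) = 3568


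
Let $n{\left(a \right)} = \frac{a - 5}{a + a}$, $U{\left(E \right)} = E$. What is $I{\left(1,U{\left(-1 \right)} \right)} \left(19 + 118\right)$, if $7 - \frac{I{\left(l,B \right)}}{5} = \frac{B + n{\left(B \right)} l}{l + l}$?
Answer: $4110$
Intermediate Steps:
$n{\left(a \right)} = \frac{-5 + a}{2 a}$
$I{\left(l,B \right)} = 35 - \frac{5 \left(B + \frac{l \left(-5 + B\right)}{2 B}\right)}{2 l}$ ($I{\left(l,B \right)} = 35 - 5 \frac{B + \frac{-5 + B}{2 B} l}{l + l} = 35 - 5 \frac{B + \frac{l \left(-5 + B\right)}{2 B}}{2 l} = 35 - \frac{5 \left(B + \frac{l \left(-5 + B\right)}{2 B}\right)}{2 l}$)
$I{\left(1,U{\left(-1 \right)} \right)} \left(19 + 118\right) = \left(\frac{135}{4} + \frac{25}{4 \left(-1\right)} - - \frac{5}{2 \cdot 1}\right) \left(19 + 118\right) = \left(\frac{135}{4} + \frac{25}{4} \left(-1\right) - \left(- \frac{5}{2}\right) 1\right) 137 = \left(\frac{135}{4} - \frac{25}{4} + \frac{5}{2}\right) 137 = 30 \cdot 137 = 4110$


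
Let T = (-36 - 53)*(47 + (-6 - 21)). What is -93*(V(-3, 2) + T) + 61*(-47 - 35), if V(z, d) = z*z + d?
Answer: 159515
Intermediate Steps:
T = -1780 (T = -89*(47 - 27) = -89*20 = -1780)
V(z, d) = d + z² (V(z, d) = z² + d = d + z²)
-93*(V(-3, 2) + T) + 61*(-47 - 35) = -93*((2 + (-3)²) - 1780) + 61*(-47 - 35) = -93*((2 + 9) - 1780) + 61*(-82) = -93*(11 - 1780) - 5002 = -93*(-1769) - 5002 = 164517 - 5002 = 159515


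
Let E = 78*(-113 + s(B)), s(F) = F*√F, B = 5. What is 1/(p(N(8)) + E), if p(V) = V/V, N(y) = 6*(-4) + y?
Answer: -8813/76908469 - 390*√5/76908469 ≈ -0.00012593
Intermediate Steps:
N(y) = -24 + y
s(F) = F^(3/2)
p(V) = 1
E = -8814 + 390*√5 (E = 78*(-113 + 5^(3/2)) = 78*(-113 + 5*√5) = -8814 + 390*√5 ≈ -7941.9)
1/(p(N(8)) + E) = 1/(1 + (-8814 + 390*√5)) = 1/(-8813 + 390*√5)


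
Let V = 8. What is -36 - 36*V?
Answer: -324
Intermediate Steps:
-36 - 36*V = -36 - 36*8 = -36 - 288 = -324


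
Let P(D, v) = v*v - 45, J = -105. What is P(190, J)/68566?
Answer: 5490/34283 ≈ 0.16014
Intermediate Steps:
P(D, v) = -45 + v**2 (P(D, v) = v**2 - 45 = -45 + v**2)
P(190, J)/68566 = (-45 + (-105)**2)/68566 = (-45 + 11025)*(1/68566) = 10980*(1/68566) = 5490/34283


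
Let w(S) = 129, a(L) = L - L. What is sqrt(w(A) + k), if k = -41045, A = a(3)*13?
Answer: 2*I*sqrt(10229) ≈ 202.28*I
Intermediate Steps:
a(L) = 0
A = 0 (A = 0*13 = 0)
sqrt(w(A) + k) = sqrt(129 - 41045) = sqrt(-40916) = 2*I*sqrt(10229)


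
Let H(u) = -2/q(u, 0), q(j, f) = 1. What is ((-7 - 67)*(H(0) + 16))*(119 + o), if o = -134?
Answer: 15540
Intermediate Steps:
H(u) = -2 (H(u) = -2/1 = -2*1 = -2)
((-7 - 67)*(H(0) + 16))*(119 + o) = ((-7 - 67)*(-2 + 16))*(119 - 134) = -74*14*(-15) = -1036*(-15) = 15540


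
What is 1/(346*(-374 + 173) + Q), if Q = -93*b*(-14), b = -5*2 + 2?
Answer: -1/79962 ≈ -1.2506e-5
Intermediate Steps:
b = -8 (b = -10 + 2 = -8)
Q = -10416 (Q = -93*(-8)*(-14) = 744*(-14) = -10416)
1/(346*(-374 + 173) + Q) = 1/(346*(-374 + 173) - 10416) = 1/(346*(-201) - 10416) = 1/(-69546 - 10416) = 1/(-79962) = -1/79962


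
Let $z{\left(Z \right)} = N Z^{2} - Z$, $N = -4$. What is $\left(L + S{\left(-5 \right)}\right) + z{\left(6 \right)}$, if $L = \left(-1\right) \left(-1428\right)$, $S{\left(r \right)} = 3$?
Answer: $1281$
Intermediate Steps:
$L = 1428$
$z{\left(Z \right)} = - Z - 4 Z^{2}$ ($z{\left(Z \right)} = - 4 Z^{2} - Z = - Z - 4 Z^{2}$)
$\left(L + S{\left(-5 \right)}\right) + z{\left(6 \right)} = \left(1428 + 3\right) - 6 \left(1 + 4 \cdot 6\right) = 1431 - 6 \left(1 + 24\right) = 1431 - 6 \cdot 25 = 1431 - 150 = 1281$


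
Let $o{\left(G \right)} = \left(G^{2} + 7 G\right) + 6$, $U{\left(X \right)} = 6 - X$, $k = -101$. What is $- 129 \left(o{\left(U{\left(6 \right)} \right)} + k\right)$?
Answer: $12255$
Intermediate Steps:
$o{\left(G \right)} = 6 + G^{2} + 7 G$
$- 129 \left(o{\left(U{\left(6 \right)} \right)} + k\right) = - 129 \left(\left(6 + \left(6 - 6\right)^{2} + 7 \left(6 - 6\right)\right) - 101\right) = - 129 \left(\left(6 + 0^{2} + 7 \cdot 0\right) - 101\right) = - 129 \left(\left(6 + 0 + 0\right) - 101\right) = - 129 \left(6 - 101\right) = \left(-129\right) \left(-95\right) = 12255$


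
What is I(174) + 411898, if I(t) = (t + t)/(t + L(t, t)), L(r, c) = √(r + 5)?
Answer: 12396954658/30097 - 348*√179/30097 ≈ 4.1190e+5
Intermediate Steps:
L(r, c) = √(5 + r)
I(t) = 2*t/(t + √(5 + t)) (I(t) = (t + t)/(t + √(5 + t)) = (2*t)/(t + √(5 + t)) = 2*t/(t + √(5 + t)))
I(174) + 411898 = 2*174/(174 + √(5 + 174)) + 411898 = 2*174/(174 + √179) + 411898 = 348/(174 + √179) + 411898 = 411898 + 348/(174 + √179)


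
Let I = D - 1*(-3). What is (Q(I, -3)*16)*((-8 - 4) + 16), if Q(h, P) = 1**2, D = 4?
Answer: 64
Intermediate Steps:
I = 7 (I = 4 - 1*(-3) = 4 + 3 = 7)
Q(h, P) = 1
(Q(I, -3)*16)*((-8 - 4) + 16) = (1*16)*((-8 - 4) + 16) = 16*(-12 + 16) = 16*4 = 64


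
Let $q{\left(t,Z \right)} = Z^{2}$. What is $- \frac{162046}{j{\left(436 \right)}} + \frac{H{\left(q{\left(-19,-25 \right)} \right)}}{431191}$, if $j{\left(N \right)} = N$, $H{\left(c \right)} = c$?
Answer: $- \frac{34936252143}{93999638} \approx -371.66$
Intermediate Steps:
$- \frac{162046}{j{\left(436 \right)}} + \frac{H{\left(q{\left(-19,-25 \right)} \right)}}{431191} = - \frac{162046}{436} + \frac{\left(-25\right)^{2}}{431191} = \left(-162046\right) \frac{1}{436} + 625 \cdot \frac{1}{431191} = - \frac{81023}{218} + \frac{625}{431191} = - \frac{34936252143}{93999638}$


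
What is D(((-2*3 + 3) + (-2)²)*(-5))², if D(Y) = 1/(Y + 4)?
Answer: 1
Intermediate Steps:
D(Y) = 1/(4 + Y)
D(((-2*3 + 3) + (-2)²)*(-5))² = (1/(4 + ((-2*3 + 3) + (-2)²)*(-5)))² = (1/(4 + ((-6 + 3) + 4)*(-5)))² = (1/(4 + (-3 + 4)*(-5)))² = (1/(4 + 1*(-5)))² = (1/(4 - 5))² = (1/(-1))² = (-1)² = 1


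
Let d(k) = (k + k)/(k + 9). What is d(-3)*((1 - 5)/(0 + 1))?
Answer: 4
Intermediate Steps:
d(k) = 2*k/(9 + k) (d(k) = (2*k)/(9 + k) = 2*k/(9 + k))
d(-3)*((1 - 5)/(0 + 1)) = (2*(-3)/(9 - 3))*((1 - 5)/(0 + 1)) = (2*(-3)/6)*(-4/1) = (2*(-3)*(1/6))*(-4*1) = -1*(-4) = 4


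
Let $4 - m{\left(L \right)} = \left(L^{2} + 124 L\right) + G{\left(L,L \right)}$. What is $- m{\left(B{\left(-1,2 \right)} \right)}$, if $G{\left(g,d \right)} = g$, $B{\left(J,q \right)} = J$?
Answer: $-128$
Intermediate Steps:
$m{\left(L \right)} = 4 - L^{2} - 125 L$ ($m{\left(L \right)} = 4 - \left(\left(L^{2} + 124 L\right) + L\right) = 4 - \left(L^{2} + 125 L\right) = 4 - L^{2} - 125 L$)
$- m{\left(B{\left(-1,2 \right)} \right)} = - (4 - \left(-1\right)^{2} - -125) = - (4 - 1 + 125) = \left(-1\right) 128 = -128$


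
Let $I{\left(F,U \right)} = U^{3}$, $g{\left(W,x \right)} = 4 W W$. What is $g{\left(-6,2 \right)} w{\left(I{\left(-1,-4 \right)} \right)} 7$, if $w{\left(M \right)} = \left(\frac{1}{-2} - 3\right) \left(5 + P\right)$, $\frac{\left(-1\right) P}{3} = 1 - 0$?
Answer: $-7056$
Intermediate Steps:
$g{\left(W,x \right)} = 4 W^{2}$
$P = -3$ ($P = - 3 \left(1 - 0\right) = - 3 \left(1 + 0\right) = \left(-3\right) 1 = -3$)
$w{\left(M \right)} = -7$ ($w{\left(M \right)} = \left(\frac{1}{-2} - 3\right) \left(5 - 3\right) = \left(- \frac{1}{2} - 3\right) 2 = \left(- \frac{7}{2}\right) 2 = -7$)
$g{\left(-6,2 \right)} w{\left(I{\left(-1,-4 \right)} \right)} 7 = 4 \left(-6\right)^{2} \left(-7\right) 7 = 4 \cdot 36 \left(-7\right) 7 = 144 \left(-7\right) 7 = \left(-1008\right) 7 = -7056$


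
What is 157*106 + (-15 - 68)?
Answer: 16559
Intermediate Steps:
157*106 + (-15 - 68) = 16642 - 83 = 16559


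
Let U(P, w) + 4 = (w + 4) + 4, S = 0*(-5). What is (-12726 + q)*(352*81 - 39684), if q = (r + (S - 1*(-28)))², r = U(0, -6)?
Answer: 134622600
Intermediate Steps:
S = 0
U(P, w) = 4 + w (U(P, w) = -4 + ((w + 4) + 4) = -4 + ((4 + w) + 4) = -4 + (8 + w) = 4 + w)
r = -2 (r = 4 - 6 = -2)
q = 676 (q = (-2 + (0 - 1*(-28)))² = (-2 + (0 + 28))² = (-2 + 28)² = 26² = 676)
(-12726 + q)*(352*81 - 39684) = (-12726 + 676)*(352*81 - 39684) = -12050*(28512 - 39684) = -12050*(-11172) = 134622600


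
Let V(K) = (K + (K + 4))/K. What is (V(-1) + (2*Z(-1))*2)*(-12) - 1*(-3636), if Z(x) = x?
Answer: 3708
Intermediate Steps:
V(K) = (4 + 2*K)/K (V(K) = (K + (4 + K))/K = (4 + 2*K)/K)
(V(-1) + (2*Z(-1))*2)*(-12) - 1*(-3636) = ((2 + 4/(-1)) + (2*(-1))*2)*(-12) - 1*(-3636) = ((2 + 4*(-1)) - 2*2)*(-12) + 3636 = ((2 - 4) - 4)*(-12) + 3636 = (-2 - 4)*(-12) + 3636 = -6*(-12) + 3636 = 72 + 3636 = 3708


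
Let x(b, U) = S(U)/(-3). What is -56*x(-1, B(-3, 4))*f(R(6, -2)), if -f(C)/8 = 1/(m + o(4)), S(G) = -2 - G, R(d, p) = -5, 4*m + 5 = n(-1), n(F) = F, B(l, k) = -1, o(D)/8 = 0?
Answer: -896/9 ≈ -99.556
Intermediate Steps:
o(D) = 0 (o(D) = 8*0 = 0)
m = -3/2 (m = -5/4 + (¼)*(-1) = -5/4 - ¼ = -3/2 ≈ -1.5000)
x(b, U) = ⅔ + U/3 (x(b, U) = (-2 - U)/(-3) = (-2 - U)*(-⅓) = ⅔ + U/3)
f(C) = 16/3 (f(C) = -8/(-3/2 + 0) = -8/(-3/2) = -8*(-⅔) = 16/3)
-56*x(-1, B(-3, 4))*f(R(6, -2)) = -56*(⅔ + (⅓)*(-1))*16/3 = -56*(⅔ - ⅓)*16/3 = -56*16/(3*3) = -56*16/9 = -896/9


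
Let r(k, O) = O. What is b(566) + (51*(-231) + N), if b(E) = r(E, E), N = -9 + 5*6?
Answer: -11194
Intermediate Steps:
N = 21 (N = -9 + 30 = 21)
b(E) = E
b(566) + (51*(-231) + N) = 566 + (51*(-231) + 21) = 566 + (-11781 + 21) = 566 - 11760 = -11194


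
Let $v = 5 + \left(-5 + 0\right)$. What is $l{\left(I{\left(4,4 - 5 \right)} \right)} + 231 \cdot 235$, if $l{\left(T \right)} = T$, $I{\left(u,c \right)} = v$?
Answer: $54285$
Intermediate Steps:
$v = 0$ ($v = 5 - 5 = 0$)
$I{\left(u,c \right)} = 0$
$l{\left(I{\left(4,4 - 5 \right)} \right)} + 231 \cdot 235 = 0 + 231 \cdot 235 = 0 + 54285 = 54285$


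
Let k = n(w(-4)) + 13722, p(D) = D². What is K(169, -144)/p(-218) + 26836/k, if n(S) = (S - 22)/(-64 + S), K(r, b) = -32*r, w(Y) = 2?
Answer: 2327216003/1263520588 ≈ 1.8419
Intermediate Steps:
n(S) = (-22 + S)/(-64 + S)
k = 425392/31 (k = (-22 + 2)/(-64 + 2) + 13722 = -20/(-62) + 13722 = -1/62*(-20) + 13722 = 10/31 + 13722 = 425392/31 ≈ 13722.)
K(169, -144)/p(-218) + 26836/k = (-32*169)/((-218)²) + 26836/(425392/31) = -5408/47524 + 26836*(31/425392) = -5408*1/47524 + 207979/106348 = -1352/11881 + 207979/106348 = 2327216003/1263520588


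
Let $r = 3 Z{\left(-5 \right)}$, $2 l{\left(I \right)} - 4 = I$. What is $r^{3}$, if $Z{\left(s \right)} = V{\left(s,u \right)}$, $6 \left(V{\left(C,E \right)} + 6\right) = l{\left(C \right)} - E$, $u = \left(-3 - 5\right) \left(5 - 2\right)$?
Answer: $- \frac{15625}{64} \approx -244.14$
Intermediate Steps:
$l{\left(I \right)} = 2 + \frac{I}{2}$
$u = -24$ ($u = \left(-8\right) 3 = -24$)
$V{\left(C,E \right)} = - \frac{17}{3} - \frac{E}{6} + \frac{C}{12}$ ($V{\left(C,E \right)} = -6 + \frac{\left(2 + \frac{C}{2}\right) - E}{6} = -6 + \frac{2 + \frac{C}{2} - E}{6} = -6 + \left(\frac{1}{3} - \frac{E}{6} + \frac{C}{12}\right) = - \frac{17}{3} - \frac{E}{6} + \frac{C}{12}$)
$Z{\left(s \right)} = - \frac{5}{3} + \frac{s}{12}$ ($Z{\left(s \right)} = - \frac{17}{3} - -4 + \frac{s}{12} = - \frac{17}{3} + 4 + \frac{s}{12} = - \frac{5}{3} + \frac{s}{12}$)
$r = - \frac{25}{4}$ ($r = 3 \left(- \frac{5}{3} + \frac{1}{12} \left(-5\right)\right) = 3 \left(- \frac{5}{3} - \frac{5}{12}\right) = 3 \left(- \frac{25}{12}\right) = - \frac{25}{4} \approx -6.25$)
$r^{3} = \left(- \frac{25}{4}\right)^{3} = - \frac{15625}{64}$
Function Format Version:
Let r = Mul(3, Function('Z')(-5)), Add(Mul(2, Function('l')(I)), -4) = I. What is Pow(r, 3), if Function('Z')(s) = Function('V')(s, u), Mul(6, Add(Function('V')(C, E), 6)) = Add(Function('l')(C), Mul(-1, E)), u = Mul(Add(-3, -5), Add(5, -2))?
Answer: Rational(-15625, 64) ≈ -244.14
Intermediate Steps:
Function('l')(I) = Add(2, Mul(Rational(1, 2), I))
u = -24 (u = Mul(-8, 3) = -24)
Function('V')(C, E) = Add(Rational(-17, 3), Mul(Rational(-1, 6), E), Mul(Rational(1, 12), C)) (Function('V')(C, E) = Add(-6, Mul(Rational(1, 6), Add(Add(2, Mul(Rational(1, 2), C)), Mul(-1, E)))) = Add(-6, Mul(Rational(1, 6), Add(2, Mul(Rational(1, 2), C), Mul(-1, E)))) = Add(-6, Add(Rational(1, 3), Mul(Rational(-1, 6), E), Mul(Rational(1, 12), C))) = Add(Rational(-17, 3), Mul(Rational(-1, 6), E), Mul(Rational(1, 12), C)))
Function('Z')(s) = Add(Rational(-5, 3), Mul(Rational(1, 12), s)) (Function('Z')(s) = Add(Rational(-17, 3), Mul(Rational(-1, 6), -24), Mul(Rational(1, 12), s)) = Add(Rational(-17, 3), 4, Mul(Rational(1, 12), s)) = Add(Rational(-5, 3), Mul(Rational(1, 12), s)))
r = Rational(-25, 4) (r = Mul(3, Add(Rational(-5, 3), Mul(Rational(1, 12), -5))) = Mul(3, Add(Rational(-5, 3), Rational(-5, 12))) = Mul(3, Rational(-25, 12)) = Rational(-25, 4) ≈ -6.2500)
Pow(r, 3) = Pow(Rational(-25, 4), 3) = Rational(-15625, 64)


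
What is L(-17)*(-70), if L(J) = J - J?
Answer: 0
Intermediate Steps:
L(J) = 0
L(-17)*(-70) = 0*(-70) = 0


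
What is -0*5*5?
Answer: 0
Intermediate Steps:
-0*5*5 = -25*0*5 = 0*5 = 0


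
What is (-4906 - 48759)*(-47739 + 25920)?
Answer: 1170916635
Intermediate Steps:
(-4906 - 48759)*(-47739 + 25920) = -53665*(-21819) = 1170916635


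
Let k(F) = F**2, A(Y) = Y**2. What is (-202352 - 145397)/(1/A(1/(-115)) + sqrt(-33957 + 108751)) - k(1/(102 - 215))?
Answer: -58724557149556/2232351036039 + 347749*sqrt(74794)/174825831 ≈ -25.762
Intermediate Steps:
(-202352 - 145397)/(1/A(1/(-115)) + sqrt(-33957 + 108751)) - k(1/(102 - 215)) = (-202352 - 145397)/(1/((1/(-115))**2) + sqrt(-33957 + 108751)) - (1/(102 - 215))**2 = -347749/(1/((-1/115)**2) + sqrt(74794)) - (1/(-113))**2 = -347749/(1/(1/13225) + sqrt(74794)) - (-1/113)**2 = -347749/(13225 + sqrt(74794)) - 1*1/12769 = -347749/(13225 + sqrt(74794)) - 1/12769 = -1/12769 - 347749/(13225 + sqrt(74794))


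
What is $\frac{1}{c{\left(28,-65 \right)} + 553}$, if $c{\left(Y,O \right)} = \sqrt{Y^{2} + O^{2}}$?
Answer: $\frac{553}{300800} - \frac{\sqrt{5009}}{300800} \approx 0.0016031$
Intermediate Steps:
$c{\left(Y,O \right)} = \sqrt{O^{2} + Y^{2}}$
$\frac{1}{c{\left(28,-65 \right)} + 553} = \frac{1}{\sqrt{\left(-65\right)^{2} + 28^{2}} + 553} = \frac{1}{\sqrt{4225 + 784} + 553} = \frac{1}{\sqrt{5009} + 553} = \frac{1}{553 + \sqrt{5009}}$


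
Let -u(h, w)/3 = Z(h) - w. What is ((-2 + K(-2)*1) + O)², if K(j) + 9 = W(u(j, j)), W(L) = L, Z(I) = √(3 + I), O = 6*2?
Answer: 64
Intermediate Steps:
O = 12
u(h, w) = -3*√(3 + h) + 3*w (u(h, w) = -3*(√(3 + h) - w) = -3*√(3 + h) + 3*w)
K(j) = -9 - 3*√(3 + j) + 3*j (K(j) = -9 + (-3*√(3 + j) + 3*j) = -9 - 3*√(3 + j) + 3*j)
((-2 + K(-2)*1) + O)² = ((-2 + (-9 - 3*√(3 - 2) + 3*(-2))*1) + 12)² = ((-2 + (-9 - 3*√1 - 6)*1) + 12)² = ((-2 + (-9 - 3*1 - 6)*1) + 12)² = ((-2 + (-9 - 3 - 6)*1) + 12)² = ((-2 - 18*1) + 12)² = ((-2 - 18) + 12)² = (-20 + 12)² = (-8)² = 64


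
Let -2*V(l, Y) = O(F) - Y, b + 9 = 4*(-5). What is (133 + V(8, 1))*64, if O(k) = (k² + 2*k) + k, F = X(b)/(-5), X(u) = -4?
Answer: 211168/25 ≈ 8446.7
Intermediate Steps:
b = -29 (b = -9 + 4*(-5) = -9 - 20 = -29)
F = ⅘ (F = -4/(-5) = -4*(-⅕) = ⅘ ≈ 0.80000)
O(k) = k² + 3*k
V(l, Y) = -38/25 + Y/2 (V(l, Y) = -(4*(3 + ⅘)/5 - Y)/2 = -((⅘)*(19/5) - Y)/2 = -(76/25 - Y)/2 = -38/25 + Y/2)
(133 + V(8, 1))*64 = (133 + (-38/25 + (½)*1))*64 = (133 + (-38/25 + ½))*64 = (133 - 51/50)*64 = (6599/50)*64 = 211168/25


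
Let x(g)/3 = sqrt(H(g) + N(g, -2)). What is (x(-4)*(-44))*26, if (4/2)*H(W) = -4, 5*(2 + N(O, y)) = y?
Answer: -3432*I*sqrt(110)/5 ≈ -7199.0*I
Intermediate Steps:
N(O, y) = -2 + y/5
H(W) = -2 (H(W) = (1/2)*(-4) = -2)
x(g) = 3*I*sqrt(110)/5 (x(g) = 3*sqrt(-2 + (-2 + (1/5)*(-2))) = 3*sqrt(-2 + (-2 - 2/5)) = 3*sqrt(-2 - 12/5) = 3*sqrt(-22/5) = 3*(I*sqrt(110)/5) = 3*I*sqrt(110)/5)
(x(-4)*(-44))*26 = ((3*I*sqrt(110)/5)*(-44))*26 = -132*I*sqrt(110)/5*26 = -3432*I*sqrt(110)/5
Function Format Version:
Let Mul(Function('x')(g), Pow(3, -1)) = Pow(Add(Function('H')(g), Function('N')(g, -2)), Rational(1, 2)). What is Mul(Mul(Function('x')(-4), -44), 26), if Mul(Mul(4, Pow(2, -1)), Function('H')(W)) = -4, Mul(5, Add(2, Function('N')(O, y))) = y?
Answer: Mul(Rational(-3432, 5), I, Pow(110, Rational(1, 2))) ≈ Mul(-7199.0, I)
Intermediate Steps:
Function('N')(O, y) = Add(-2, Mul(Rational(1, 5), y))
Function('H')(W) = -2 (Function('H')(W) = Mul(Rational(1, 2), -4) = -2)
Function('x')(g) = Mul(Rational(3, 5), I, Pow(110, Rational(1, 2))) (Function('x')(g) = Mul(3, Pow(Add(-2, Add(-2, Mul(Rational(1, 5), -2))), Rational(1, 2))) = Mul(3, Pow(Add(-2, Add(-2, Rational(-2, 5))), Rational(1, 2))) = Mul(3, Pow(Add(-2, Rational(-12, 5)), Rational(1, 2))) = Mul(3, Pow(Rational(-22, 5), Rational(1, 2))) = Mul(3, Mul(Rational(1, 5), I, Pow(110, Rational(1, 2)))) = Mul(Rational(3, 5), I, Pow(110, Rational(1, 2))))
Mul(Mul(Function('x')(-4), -44), 26) = Mul(Mul(Mul(Rational(3, 5), I, Pow(110, Rational(1, 2))), -44), 26) = Mul(Mul(Rational(-132, 5), I, Pow(110, Rational(1, 2))), 26) = Mul(Rational(-3432, 5), I, Pow(110, Rational(1, 2)))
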